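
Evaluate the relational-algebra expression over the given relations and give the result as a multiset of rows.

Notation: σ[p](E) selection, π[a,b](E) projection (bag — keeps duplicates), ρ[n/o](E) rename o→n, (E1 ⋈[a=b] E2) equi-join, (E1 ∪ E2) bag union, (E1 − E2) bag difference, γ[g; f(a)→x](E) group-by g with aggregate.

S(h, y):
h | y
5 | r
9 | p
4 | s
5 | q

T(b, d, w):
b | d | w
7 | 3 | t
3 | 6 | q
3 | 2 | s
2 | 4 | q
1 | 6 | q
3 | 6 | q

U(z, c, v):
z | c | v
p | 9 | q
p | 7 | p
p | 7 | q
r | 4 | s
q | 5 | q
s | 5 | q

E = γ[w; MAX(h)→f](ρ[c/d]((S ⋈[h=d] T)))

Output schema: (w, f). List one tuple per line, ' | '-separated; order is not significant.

Stepwise |·|:
  S → 4
  T → 6
  (S ⋈[h=d] T) → 1
  ρ[c/d]((S ⋈[h=d] T)) → 1
  γ[w; MAX(h)→f](ρ[c/d]((S ⋈[h=d] T))) → 1

== RESULT ==
w | f
q | 4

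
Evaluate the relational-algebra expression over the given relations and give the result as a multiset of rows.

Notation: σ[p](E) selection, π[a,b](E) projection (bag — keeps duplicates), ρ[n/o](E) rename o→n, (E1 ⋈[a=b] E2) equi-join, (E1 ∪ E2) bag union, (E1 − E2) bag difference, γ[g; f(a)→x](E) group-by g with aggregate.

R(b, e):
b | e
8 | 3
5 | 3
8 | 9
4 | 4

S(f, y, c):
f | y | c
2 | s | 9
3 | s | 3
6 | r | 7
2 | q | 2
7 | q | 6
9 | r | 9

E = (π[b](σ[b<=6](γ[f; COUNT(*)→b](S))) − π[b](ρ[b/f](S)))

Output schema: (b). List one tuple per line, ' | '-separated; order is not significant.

Stepwise |·|:
  S → 6
  γ[f; COUNT(*)→b](S) → 5
  σ[b<=6](γ[f; COUNT(*)→b](S)) → 5
  π[b](σ[b<=6](γ[f; COUNT(*)→b](S))) → 5
  S → 6
  ρ[b/f](S) → 6
  π[b](ρ[b/f](S)) → 6
  (π[b](σ[b<=6](γ[f; COUNT(*)→b](S))) − π[b](ρ[b/f](S))) → 4

== RESULT ==
b
1
1
1
1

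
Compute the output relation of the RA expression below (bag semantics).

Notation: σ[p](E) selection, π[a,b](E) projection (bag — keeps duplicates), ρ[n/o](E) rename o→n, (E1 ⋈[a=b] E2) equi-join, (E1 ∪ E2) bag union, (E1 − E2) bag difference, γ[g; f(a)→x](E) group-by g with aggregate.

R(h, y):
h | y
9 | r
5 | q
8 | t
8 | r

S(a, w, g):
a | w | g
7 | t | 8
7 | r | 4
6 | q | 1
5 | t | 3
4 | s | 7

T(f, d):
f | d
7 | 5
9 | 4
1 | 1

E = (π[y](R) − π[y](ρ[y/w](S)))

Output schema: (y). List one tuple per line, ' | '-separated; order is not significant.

Per-node cardinality:
  R → 4
  π[y](R) → 4
  S → 5
  ρ[y/w](S) → 5
  π[y](ρ[y/w](S)) → 5
  (π[y](R) − π[y](ρ[y/w](S))) → 1

== RESULT ==
y
r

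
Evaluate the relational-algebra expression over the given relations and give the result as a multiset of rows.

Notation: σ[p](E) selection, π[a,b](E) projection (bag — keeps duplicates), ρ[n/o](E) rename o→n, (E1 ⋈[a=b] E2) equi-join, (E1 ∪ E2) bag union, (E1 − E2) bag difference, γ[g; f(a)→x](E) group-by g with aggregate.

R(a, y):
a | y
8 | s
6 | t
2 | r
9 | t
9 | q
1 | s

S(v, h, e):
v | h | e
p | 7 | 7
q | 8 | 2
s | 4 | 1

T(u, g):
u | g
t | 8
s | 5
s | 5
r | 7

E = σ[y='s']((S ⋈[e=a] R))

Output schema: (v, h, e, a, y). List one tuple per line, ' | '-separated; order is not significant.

Per-node cardinality:
  S → 3
  R → 6
  (S ⋈[e=a] R) → 2
  σ[y='s']((S ⋈[e=a] R)) → 1

== RESULT ==
v | h | e | a | y
s | 4 | 1 | 1 | s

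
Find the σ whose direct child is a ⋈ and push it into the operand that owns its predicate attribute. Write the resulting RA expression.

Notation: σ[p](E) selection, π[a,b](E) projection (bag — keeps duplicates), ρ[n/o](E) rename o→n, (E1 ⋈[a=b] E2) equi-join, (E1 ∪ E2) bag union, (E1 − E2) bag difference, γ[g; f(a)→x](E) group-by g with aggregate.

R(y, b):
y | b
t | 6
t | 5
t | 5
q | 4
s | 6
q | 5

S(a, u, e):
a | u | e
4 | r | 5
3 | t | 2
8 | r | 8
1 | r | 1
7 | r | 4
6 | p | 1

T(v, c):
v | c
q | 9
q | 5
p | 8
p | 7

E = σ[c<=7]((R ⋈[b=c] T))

σ filters on c, owned by the right side.
E' = (R ⋈[b=c] σ[c<=7](T))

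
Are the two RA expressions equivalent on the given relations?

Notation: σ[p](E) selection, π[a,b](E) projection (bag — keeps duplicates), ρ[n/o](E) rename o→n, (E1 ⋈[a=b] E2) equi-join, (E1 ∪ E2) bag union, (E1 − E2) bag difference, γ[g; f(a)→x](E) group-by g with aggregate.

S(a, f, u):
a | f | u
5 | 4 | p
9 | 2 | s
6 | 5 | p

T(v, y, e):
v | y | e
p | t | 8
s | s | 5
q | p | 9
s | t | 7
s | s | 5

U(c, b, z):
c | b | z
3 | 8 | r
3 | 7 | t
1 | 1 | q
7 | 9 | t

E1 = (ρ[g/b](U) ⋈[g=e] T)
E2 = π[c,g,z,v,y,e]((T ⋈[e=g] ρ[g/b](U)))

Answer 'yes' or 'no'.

E1 subexpression sizes:
  U → 4
  ρ[g/b](U) → 4
  T → 5
  (ρ[g/b](U) ⋈[g=e] T) → 3
E2 subexpression sizes:
  T → 5
  U → 4
  ρ[g/b](U) → 4
  (T ⋈[e=g] ρ[g/b](U)) → 3
  π[c,g,z,v,y,e]((T ⋈[e=g] ρ[g/b](U))) → 3

E1 and E2 produce the same multiset:
c | g | z | v | y | e
3 | 7 | t | s | t | 7
3 | 8 | r | p | t | 8
7 | 9 | t | q | p | 9

yes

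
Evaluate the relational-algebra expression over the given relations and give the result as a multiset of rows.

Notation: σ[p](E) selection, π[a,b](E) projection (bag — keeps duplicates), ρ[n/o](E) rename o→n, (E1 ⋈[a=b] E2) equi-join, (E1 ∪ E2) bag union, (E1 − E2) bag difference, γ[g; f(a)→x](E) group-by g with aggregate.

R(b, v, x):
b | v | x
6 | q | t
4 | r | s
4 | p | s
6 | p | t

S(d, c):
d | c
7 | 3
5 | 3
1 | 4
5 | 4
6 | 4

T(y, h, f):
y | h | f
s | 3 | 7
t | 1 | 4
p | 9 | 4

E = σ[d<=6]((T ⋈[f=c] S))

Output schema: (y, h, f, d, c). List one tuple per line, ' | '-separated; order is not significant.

Row counts bottom-up:
  T → 3
  S → 5
  (T ⋈[f=c] S) → 6
  σ[d<=6]((T ⋈[f=c] S)) → 6

== RESULT ==
y | h | f | d | c
p | 9 | 4 | 1 | 4
p | 9 | 4 | 5 | 4
p | 9 | 4 | 6 | 4
t | 1 | 4 | 1 | 4
t | 1 | 4 | 5 | 4
t | 1 | 4 | 6 | 4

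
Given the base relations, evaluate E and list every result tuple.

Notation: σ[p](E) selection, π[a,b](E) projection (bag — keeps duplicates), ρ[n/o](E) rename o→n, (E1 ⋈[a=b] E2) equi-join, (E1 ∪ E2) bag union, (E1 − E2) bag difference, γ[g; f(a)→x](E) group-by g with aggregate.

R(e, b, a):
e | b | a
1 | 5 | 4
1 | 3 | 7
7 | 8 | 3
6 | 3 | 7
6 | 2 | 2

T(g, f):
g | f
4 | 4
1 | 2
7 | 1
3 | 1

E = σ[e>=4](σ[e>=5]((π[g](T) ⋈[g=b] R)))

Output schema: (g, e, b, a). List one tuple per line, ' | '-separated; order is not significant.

Row counts bottom-up:
  T → 4
  π[g](T) → 4
  R → 5
  (π[g](T) ⋈[g=b] R) → 2
  σ[e>=5]((π[g](T) ⋈[g=b] R)) → 1
  σ[e>=4](σ[e>=5]((π[g](T) ⋈[g=b] R))) → 1

== RESULT ==
g | e | b | a
3 | 6 | 3 | 7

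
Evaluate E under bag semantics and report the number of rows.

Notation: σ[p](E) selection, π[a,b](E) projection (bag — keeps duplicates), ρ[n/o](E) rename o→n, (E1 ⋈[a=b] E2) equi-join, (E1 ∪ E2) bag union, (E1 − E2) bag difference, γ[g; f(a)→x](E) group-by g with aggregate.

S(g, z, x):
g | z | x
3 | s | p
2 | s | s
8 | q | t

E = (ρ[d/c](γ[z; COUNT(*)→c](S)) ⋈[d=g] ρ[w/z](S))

Stepwise |·|:
  S → 3
  γ[z; COUNT(*)→c](S) → 2
  ρ[d/c](γ[z; COUNT(*)→c](S)) → 2
  S → 3
  ρ[w/z](S) → 3
  (ρ[d/c](γ[z; COUNT(*)→c](S)) ⋈[d=g] ρ[w/z](S)) → 1

|E| = 1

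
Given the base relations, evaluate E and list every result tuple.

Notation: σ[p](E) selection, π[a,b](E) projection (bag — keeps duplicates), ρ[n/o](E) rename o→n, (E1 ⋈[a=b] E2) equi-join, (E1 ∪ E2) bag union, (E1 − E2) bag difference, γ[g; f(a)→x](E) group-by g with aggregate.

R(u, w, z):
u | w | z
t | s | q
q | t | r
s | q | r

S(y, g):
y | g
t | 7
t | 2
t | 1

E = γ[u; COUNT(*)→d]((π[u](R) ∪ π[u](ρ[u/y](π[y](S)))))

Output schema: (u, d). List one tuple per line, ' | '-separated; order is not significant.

Stepwise |·|:
  R → 3
  π[u](R) → 3
  S → 3
  π[y](S) → 3
  ρ[u/y](π[y](S)) → 3
  π[u](ρ[u/y](π[y](S))) → 3
  (π[u](R) ∪ π[u](ρ[u/y](π[y](S)))) → 6
  γ[u; COUNT(*)→d]((π[u](R) ∪ π[u](ρ[u/y](π[y](S))))) → 3

== RESULT ==
u | d
q | 1
s | 1
t | 4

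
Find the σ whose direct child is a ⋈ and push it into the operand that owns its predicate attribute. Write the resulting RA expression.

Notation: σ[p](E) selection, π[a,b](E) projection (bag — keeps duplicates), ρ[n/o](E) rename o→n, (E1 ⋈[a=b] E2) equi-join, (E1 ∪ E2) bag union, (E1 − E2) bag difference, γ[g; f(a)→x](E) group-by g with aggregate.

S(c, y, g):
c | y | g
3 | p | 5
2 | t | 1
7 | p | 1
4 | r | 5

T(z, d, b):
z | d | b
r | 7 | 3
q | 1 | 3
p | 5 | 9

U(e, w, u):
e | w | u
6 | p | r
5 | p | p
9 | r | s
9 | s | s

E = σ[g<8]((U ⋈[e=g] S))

σ filters on g, owned by the right side.
E' = (U ⋈[e=g] σ[g<8](S))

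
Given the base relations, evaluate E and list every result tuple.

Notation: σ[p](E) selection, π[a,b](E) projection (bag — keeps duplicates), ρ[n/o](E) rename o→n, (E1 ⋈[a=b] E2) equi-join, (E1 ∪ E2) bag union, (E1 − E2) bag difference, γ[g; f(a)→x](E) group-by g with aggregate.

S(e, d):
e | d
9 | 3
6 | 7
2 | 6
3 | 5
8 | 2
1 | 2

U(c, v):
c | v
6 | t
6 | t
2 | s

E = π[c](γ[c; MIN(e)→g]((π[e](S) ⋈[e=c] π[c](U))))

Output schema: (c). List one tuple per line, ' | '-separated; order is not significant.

Row counts bottom-up:
  S → 6
  π[e](S) → 6
  U → 3
  π[c](U) → 3
  (π[e](S) ⋈[e=c] π[c](U)) → 3
  γ[c; MIN(e)→g]((π[e](S) ⋈[e=c] π[c](U))) → 2
  π[c](γ[c; MIN(e)→g]((π[e](S) ⋈[e=c] π[c](U)))) → 2

== RESULT ==
c
2
6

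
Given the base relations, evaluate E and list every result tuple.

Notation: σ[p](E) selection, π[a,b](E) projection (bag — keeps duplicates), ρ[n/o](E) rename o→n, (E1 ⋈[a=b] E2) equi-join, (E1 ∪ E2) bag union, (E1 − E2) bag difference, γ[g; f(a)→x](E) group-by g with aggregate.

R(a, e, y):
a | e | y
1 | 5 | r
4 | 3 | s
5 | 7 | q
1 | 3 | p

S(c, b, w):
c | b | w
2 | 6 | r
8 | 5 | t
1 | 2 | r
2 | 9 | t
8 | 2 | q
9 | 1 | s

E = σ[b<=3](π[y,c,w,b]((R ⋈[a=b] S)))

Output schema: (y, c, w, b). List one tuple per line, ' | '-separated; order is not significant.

Row counts bottom-up:
  R → 4
  S → 6
  (R ⋈[a=b] S) → 3
  π[y,c,w,b]((R ⋈[a=b] S)) → 3
  σ[b<=3](π[y,c,w,b]((R ⋈[a=b] S))) → 2

== RESULT ==
y | c | w | b
p | 9 | s | 1
r | 9 | s | 1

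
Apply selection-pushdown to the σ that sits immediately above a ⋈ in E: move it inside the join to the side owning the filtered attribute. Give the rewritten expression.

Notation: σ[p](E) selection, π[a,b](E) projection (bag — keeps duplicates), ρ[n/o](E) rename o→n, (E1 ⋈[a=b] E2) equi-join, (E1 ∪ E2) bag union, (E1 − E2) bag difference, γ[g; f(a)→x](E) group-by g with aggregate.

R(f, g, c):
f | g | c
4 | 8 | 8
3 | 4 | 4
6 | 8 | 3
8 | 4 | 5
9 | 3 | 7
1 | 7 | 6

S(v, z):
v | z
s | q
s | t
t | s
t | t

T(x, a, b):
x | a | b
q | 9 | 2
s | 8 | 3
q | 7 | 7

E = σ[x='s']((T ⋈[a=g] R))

σ filters on x, owned by the left side.
E' = (σ[x='s'](T) ⋈[a=g] R)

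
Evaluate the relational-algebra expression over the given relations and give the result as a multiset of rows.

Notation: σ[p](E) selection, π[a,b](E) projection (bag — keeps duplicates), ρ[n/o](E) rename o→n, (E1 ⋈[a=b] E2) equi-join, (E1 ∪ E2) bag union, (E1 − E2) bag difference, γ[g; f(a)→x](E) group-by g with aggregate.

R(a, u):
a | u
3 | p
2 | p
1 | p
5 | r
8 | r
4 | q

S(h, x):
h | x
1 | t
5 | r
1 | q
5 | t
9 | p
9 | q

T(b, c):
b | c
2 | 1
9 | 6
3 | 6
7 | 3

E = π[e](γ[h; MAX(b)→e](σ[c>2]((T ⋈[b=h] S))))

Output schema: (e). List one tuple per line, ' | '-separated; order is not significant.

Row counts bottom-up:
  T → 4
  S → 6
  (T ⋈[b=h] S) → 2
  σ[c>2]((T ⋈[b=h] S)) → 2
  γ[h; MAX(b)→e](σ[c>2]((T ⋈[b=h] S))) → 1
  π[e](γ[h; MAX(b)→e](σ[c>2]((T ⋈[b=h] S)))) → 1

== RESULT ==
e
9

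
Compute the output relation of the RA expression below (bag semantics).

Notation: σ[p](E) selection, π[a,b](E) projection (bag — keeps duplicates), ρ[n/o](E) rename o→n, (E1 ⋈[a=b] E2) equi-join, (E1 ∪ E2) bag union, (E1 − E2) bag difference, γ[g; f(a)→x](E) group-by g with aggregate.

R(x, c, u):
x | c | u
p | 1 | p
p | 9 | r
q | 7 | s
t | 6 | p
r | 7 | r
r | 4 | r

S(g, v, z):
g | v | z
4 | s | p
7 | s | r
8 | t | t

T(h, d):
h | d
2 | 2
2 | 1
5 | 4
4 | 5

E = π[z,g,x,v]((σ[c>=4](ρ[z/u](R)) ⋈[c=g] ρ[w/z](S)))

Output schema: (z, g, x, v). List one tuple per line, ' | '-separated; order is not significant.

Row counts bottom-up:
  R → 6
  ρ[z/u](R) → 6
  σ[c>=4](ρ[z/u](R)) → 5
  S → 3
  ρ[w/z](S) → 3
  (σ[c>=4](ρ[z/u](R)) ⋈[c=g] ρ[w/z](S)) → 3
  π[z,g,x,v]((σ[c>=4](ρ[z/u](R)) ⋈[c=g] ρ[w/z](S))) → 3

== RESULT ==
z | g | x | v
r | 4 | r | s
r | 7 | r | s
s | 7 | q | s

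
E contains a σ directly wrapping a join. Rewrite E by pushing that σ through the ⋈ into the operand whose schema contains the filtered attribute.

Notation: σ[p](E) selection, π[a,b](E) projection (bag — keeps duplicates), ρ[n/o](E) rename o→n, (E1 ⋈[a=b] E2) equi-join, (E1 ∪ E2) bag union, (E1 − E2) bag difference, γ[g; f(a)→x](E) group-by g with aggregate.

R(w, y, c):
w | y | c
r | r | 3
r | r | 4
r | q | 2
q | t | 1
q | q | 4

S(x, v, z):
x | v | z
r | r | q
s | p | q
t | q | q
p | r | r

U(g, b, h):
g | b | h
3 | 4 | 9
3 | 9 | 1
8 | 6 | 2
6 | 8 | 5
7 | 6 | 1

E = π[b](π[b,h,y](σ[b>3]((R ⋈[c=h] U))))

σ filters on b, owned by the right side.
E' = π[b](π[b,h,y]((R ⋈[c=h] σ[b>3](U))))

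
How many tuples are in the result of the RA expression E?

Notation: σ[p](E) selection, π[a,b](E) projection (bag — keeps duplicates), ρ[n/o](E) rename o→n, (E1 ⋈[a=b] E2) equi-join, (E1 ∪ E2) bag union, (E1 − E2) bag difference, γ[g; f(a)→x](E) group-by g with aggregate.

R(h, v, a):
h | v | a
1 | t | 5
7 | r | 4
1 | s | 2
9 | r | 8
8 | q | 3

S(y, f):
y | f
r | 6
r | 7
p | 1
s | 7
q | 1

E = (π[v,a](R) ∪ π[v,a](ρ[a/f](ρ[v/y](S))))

Row counts bottom-up:
  R → 5
  π[v,a](R) → 5
  S → 5
  ρ[v/y](S) → 5
  ρ[a/f](ρ[v/y](S)) → 5
  π[v,a](ρ[a/f](ρ[v/y](S))) → 5
  (π[v,a](R) ∪ π[v,a](ρ[a/f](ρ[v/y](S)))) → 10

|E| = 10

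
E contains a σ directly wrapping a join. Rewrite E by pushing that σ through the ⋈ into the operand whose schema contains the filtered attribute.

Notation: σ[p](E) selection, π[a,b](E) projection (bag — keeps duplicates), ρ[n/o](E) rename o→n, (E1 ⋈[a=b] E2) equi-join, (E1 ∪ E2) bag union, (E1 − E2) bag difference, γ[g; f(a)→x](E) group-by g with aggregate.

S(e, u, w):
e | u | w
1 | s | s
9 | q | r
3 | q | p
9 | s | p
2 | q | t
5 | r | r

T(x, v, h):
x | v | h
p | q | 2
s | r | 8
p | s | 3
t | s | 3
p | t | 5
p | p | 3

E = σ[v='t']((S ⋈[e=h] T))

σ filters on v, owned by the right side.
E' = (S ⋈[e=h] σ[v='t'](T))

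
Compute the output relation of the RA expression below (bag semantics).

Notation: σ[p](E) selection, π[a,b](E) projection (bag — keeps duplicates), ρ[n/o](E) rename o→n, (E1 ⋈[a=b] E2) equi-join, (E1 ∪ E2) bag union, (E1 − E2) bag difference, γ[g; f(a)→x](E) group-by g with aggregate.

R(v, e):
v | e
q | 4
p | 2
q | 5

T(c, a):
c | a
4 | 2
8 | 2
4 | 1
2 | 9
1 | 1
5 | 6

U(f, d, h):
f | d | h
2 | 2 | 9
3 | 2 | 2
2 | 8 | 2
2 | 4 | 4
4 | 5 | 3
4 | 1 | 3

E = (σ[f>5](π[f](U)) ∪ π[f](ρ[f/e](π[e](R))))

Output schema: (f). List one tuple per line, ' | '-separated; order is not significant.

Row counts bottom-up:
  U → 6
  π[f](U) → 6
  σ[f>5](π[f](U)) → 0
  R → 3
  π[e](R) → 3
  ρ[f/e](π[e](R)) → 3
  π[f](ρ[f/e](π[e](R))) → 3
  (σ[f>5](π[f](U)) ∪ π[f](ρ[f/e](π[e](R)))) → 3

== RESULT ==
f
2
4
5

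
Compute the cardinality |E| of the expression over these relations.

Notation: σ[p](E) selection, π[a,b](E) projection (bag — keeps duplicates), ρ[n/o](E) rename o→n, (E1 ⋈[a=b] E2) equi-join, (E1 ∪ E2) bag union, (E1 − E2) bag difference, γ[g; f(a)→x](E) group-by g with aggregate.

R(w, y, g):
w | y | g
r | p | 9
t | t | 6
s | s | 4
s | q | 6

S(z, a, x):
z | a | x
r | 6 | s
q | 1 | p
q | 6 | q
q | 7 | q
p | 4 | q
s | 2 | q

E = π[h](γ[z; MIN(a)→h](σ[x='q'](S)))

Subexpression sizes:
  S → 6
  σ[x='q'](S) → 4
  γ[z; MIN(a)→h](σ[x='q'](S)) → 3
  π[h](γ[z; MIN(a)→h](σ[x='q'](S))) → 3

|E| = 3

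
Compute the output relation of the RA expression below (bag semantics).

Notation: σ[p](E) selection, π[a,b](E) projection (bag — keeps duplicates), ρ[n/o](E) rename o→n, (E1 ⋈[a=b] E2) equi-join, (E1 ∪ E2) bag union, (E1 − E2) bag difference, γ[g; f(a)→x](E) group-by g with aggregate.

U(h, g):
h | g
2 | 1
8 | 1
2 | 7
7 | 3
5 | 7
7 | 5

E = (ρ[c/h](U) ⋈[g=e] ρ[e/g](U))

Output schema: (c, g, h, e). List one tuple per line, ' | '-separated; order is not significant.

Row counts bottom-up:
  U → 6
  ρ[c/h](U) → 6
  U → 6
  ρ[e/g](U) → 6
  (ρ[c/h](U) ⋈[g=e] ρ[e/g](U)) → 10

== RESULT ==
c | g | h | e
2 | 1 | 2 | 1
2 | 1 | 8 | 1
2 | 7 | 2 | 7
2 | 7 | 5 | 7
5 | 7 | 2 | 7
5 | 7 | 5 | 7
7 | 3 | 7 | 3
7 | 5 | 7 | 5
8 | 1 | 2 | 1
8 | 1 | 8 | 1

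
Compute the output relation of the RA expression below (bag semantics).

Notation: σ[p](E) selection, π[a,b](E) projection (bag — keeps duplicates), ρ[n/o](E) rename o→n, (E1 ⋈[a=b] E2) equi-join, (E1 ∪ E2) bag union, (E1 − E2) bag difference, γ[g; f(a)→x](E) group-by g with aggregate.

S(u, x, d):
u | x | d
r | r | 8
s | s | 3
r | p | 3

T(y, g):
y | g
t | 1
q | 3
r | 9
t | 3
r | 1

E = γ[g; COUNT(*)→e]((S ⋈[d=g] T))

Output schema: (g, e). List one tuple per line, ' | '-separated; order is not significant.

Per-node cardinality:
  S → 3
  T → 5
  (S ⋈[d=g] T) → 4
  γ[g; COUNT(*)→e]((S ⋈[d=g] T)) → 1

== RESULT ==
g | e
3 | 4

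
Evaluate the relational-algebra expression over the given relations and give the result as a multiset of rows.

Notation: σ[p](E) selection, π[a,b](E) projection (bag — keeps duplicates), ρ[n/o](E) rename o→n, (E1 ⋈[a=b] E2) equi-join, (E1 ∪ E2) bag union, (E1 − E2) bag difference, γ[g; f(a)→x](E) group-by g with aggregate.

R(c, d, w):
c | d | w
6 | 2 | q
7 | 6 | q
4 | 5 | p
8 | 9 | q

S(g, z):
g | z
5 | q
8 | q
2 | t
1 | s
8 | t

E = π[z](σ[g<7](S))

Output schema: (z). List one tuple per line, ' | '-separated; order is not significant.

Subexpression sizes:
  S → 5
  σ[g<7](S) → 3
  π[z](σ[g<7](S)) → 3

== RESULT ==
z
q
s
t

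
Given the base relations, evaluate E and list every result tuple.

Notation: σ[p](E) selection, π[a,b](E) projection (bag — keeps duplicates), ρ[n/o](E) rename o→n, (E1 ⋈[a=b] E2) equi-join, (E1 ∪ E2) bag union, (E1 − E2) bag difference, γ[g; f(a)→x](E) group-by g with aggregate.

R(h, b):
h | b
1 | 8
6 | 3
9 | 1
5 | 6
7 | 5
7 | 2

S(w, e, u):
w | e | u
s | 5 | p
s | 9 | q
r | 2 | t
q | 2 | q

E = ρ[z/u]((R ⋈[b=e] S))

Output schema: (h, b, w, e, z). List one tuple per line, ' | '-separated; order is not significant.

Per-node cardinality:
  R → 6
  S → 4
  (R ⋈[b=e] S) → 3
  ρ[z/u]((R ⋈[b=e] S)) → 3

== RESULT ==
h | b | w | e | z
7 | 2 | q | 2 | q
7 | 2 | r | 2 | t
7 | 5 | s | 5 | p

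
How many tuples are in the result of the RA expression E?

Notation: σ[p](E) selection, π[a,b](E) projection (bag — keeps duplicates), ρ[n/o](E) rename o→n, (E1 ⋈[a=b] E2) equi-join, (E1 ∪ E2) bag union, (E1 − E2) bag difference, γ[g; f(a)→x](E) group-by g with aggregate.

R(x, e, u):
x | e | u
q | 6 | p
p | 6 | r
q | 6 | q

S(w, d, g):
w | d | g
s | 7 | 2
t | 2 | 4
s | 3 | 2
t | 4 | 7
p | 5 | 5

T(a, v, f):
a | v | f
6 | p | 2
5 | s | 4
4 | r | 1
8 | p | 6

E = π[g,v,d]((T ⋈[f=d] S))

Per-node cardinality:
  T → 4
  S → 5
  (T ⋈[f=d] S) → 2
  π[g,v,d]((T ⋈[f=d] S)) → 2

|E| = 2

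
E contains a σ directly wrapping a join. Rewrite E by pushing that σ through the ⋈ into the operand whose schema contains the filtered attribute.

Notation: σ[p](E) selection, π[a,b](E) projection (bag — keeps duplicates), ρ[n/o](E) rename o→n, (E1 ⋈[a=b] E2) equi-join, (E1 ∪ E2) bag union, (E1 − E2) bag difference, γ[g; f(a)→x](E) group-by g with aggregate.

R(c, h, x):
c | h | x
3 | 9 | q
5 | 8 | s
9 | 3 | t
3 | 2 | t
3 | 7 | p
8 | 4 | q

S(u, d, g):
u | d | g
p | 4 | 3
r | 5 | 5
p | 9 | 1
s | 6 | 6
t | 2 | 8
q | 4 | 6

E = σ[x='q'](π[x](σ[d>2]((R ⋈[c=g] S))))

σ filters on d, owned by the right side.
E' = σ[x='q'](π[x]((R ⋈[c=g] σ[d>2](S))))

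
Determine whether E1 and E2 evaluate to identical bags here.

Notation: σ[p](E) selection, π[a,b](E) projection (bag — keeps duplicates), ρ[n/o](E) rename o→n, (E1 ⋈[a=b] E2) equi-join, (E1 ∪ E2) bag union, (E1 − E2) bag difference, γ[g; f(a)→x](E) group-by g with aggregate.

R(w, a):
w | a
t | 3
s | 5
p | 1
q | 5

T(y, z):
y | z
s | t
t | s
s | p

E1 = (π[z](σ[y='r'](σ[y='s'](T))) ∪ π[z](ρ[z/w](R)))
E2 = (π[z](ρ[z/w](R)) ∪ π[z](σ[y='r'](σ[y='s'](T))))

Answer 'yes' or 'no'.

E1 per-node cardinality:
  T → 3
  σ[y='s'](T) → 2
  σ[y='r'](σ[y='s'](T)) → 0
  π[z](σ[y='r'](σ[y='s'](T))) → 0
  R → 4
  ρ[z/w](R) → 4
  π[z](ρ[z/w](R)) → 4
  (π[z](σ[y='r'](σ[y='s'](T))) ∪ π[z](ρ[z/w](R))) → 4
E2 per-node cardinality:
  R → 4
  ρ[z/w](R) → 4
  π[z](ρ[z/w](R)) → 4
  T → 3
  σ[y='s'](T) → 2
  σ[y='r'](σ[y='s'](T)) → 0
  π[z](σ[y='r'](σ[y='s'](T))) → 0
  (π[z](ρ[z/w](R)) ∪ π[z](σ[y='r'](σ[y='s'](T)))) → 4

E1 and E2 produce the same multiset:
z
p
q
s
t

yes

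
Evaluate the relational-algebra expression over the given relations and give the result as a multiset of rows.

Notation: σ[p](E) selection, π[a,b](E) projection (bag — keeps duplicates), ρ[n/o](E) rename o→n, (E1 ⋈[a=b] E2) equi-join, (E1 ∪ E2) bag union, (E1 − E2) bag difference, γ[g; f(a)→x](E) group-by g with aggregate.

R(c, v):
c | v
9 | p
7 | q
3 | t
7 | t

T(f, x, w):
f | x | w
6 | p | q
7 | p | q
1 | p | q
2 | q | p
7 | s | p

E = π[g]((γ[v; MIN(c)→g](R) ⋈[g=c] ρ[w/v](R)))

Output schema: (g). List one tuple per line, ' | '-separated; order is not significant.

Subexpression sizes:
  R → 4
  γ[v; MIN(c)→g](R) → 3
  R → 4
  ρ[w/v](R) → 4
  (γ[v; MIN(c)→g](R) ⋈[g=c] ρ[w/v](R)) → 4
  π[g]((γ[v; MIN(c)→g](R) ⋈[g=c] ρ[w/v](R))) → 4

== RESULT ==
g
3
7
7
9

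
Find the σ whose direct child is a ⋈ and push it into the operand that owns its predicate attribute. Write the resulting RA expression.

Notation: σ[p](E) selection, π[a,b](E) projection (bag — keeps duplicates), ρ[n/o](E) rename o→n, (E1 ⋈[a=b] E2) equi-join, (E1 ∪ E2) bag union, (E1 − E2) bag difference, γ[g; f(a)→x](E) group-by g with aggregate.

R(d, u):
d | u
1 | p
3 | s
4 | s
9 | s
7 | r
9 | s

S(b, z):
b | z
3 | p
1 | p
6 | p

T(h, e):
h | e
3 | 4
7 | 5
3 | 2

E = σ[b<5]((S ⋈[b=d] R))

σ filters on b, owned by the left side.
E' = (σ[b<5](S) ⋈[b=d] R)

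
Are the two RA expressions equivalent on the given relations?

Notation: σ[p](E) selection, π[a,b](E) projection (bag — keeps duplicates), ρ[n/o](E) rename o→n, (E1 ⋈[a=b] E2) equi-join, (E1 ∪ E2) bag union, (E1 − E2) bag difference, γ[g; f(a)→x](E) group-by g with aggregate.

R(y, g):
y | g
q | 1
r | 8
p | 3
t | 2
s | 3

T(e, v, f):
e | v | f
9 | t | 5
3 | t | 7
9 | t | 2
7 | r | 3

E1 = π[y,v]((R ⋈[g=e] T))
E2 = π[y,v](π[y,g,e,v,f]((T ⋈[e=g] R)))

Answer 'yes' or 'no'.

E1 stepwise |·|:
  R → 5
  T → 4
  (R ⋈[g=e] T) → 2
  π[y,v]((R ⋈[g=e] T)) → 2
E2 stepwise |·|:
  T → 4
  R → 5
  (T ⋈[e=g] R) → 2
  π[y,g,e,v,f]((T ⋈[e=g] R)) → 2
  π[y,v](π[y,g,e,v,f]((T ⋈[e=g] R))) → 2

E1 and E2 produce the same multiset:
y | v
p | t
s | t

yes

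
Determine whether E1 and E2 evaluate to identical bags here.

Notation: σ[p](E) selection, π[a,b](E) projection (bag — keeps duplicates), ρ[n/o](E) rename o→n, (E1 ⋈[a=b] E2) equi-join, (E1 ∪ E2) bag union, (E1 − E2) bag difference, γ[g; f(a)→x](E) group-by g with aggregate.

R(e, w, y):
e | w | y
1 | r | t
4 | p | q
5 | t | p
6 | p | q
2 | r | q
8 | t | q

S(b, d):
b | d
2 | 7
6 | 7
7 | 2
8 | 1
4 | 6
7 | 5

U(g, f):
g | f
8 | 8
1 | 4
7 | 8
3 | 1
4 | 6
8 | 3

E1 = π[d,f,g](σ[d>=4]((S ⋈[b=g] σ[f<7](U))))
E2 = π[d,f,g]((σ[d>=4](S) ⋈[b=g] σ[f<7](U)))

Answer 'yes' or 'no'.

E1 per-node cardinality:
  S → 6
  U → 6
  σ[f<7](U) → 4
  (S ⋈[b=g] σ[f<7](U)) → 2
  σ[d>=4]((S ⋈[b=g] σ[f<7](U))) → 1
  π[d,f,g](σ[d>=4]((S ⋈[b=g] σ[f<7](U)))) → 1
E2 per-node cardinality:
  S → 6
  σ[d>=4](S) → 4
  U → 6
  σ[f<7](U) → 4
  (σ[d>=4](S) ⋈[b=g] σ[f<7](U)) → 1
  π[d,f,g]((σ[d>=4](S) ⋈[b=g] σ[f<7](U))) → 1

E1 and E2 produce the same multiset:
d | f | g
6 | 6 | 4

yes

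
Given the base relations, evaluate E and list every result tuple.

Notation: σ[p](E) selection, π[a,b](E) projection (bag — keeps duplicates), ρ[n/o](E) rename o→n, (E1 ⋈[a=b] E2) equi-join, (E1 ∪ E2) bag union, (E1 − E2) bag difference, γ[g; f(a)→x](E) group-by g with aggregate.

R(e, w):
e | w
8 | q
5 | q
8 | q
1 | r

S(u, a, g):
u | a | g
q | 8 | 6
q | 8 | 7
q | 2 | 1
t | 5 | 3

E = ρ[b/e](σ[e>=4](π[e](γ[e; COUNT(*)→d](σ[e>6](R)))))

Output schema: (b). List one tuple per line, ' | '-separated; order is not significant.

Row counts bottom-up:
  R → 4
  σ[e>6](R) → 2
  γ[e; COUNT(*)→d](σ[e>6](R)) → 1
  π[e](γ[e; COUNT(*)→d](σ[e>6](R))) → 1
  σ[e>=4](π[e](γ[e; COUNT(*)→d](σ[e>6](R)))) → 1
  ρ[b/e](σ[e>=4](π[e](γ[e; COUNT(*)→d](σ[e>6](R))))) → 1

== RESULT ==
b
8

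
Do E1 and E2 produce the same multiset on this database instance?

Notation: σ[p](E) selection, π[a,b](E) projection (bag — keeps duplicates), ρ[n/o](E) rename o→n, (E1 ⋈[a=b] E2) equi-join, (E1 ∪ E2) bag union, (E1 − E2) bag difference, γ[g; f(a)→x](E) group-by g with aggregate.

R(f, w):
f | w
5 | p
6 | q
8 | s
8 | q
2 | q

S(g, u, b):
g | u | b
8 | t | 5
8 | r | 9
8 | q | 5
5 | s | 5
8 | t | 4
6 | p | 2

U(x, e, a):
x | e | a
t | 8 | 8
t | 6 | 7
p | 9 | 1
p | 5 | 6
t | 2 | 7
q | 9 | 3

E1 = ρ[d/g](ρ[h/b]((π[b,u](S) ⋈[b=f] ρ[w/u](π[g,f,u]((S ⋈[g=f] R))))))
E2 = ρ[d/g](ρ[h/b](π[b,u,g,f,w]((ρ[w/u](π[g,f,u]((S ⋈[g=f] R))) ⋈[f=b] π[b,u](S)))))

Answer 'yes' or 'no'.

E1 subexpression sizes:
  S → 6
  π[b,u](S) → 6
  S → 6
  R → 5
  (S ⋈[g=f] R) → 10
  π[g,f,u]((S ⋈[g=f] R)) → 10
  ρ[w/u](π[g,f,u]((S ⋈[g=f] R))) → 10
  (π[b,u](S) ⋈[b=f] ρ[w/u](π[g,f,u]((S ⋈[g=f] R)))) → 3
  ρ[h/b]((π[b,u](S) ⋈[b=f] ρ[w/u](π[g,f,u]((S ⋈[g=f] R))))) → 3
  ρ[d/g](ρ[h/b]((π[b,u](S) ⋈[b=f] ρ[w/u](π[g,f,u]((S ⋈[g=f] R)))))) → 3
E2 subexpression sizes:
  S → 6
  R → 5
  (S ⋈[g=f] R) → 10
  π[g,f,u]((S ⋈[g=f] R)) → 10
  ρ[w/u](π[g,f,u]((S ⋈[g=f] R))) → 10
  S → 6
  π[b,u](S) → 6
  (ρ[w/u](π[g,f,u]((S ⋈[g=f] R))) ⋈[f=b] π[b,u](S)) → 3
  π[b,u,g,f,w]((ρ[w/u](π[g,f,u]((S ⋈[g=f] R))) ⋈[f=b] π[b,u](S))) → 3
  ρ[h/b](π[b,u,g,f,w]((ρ[w/u](π[g,f,u]((S ⋈[g=f] R))) ⋈[f=b] π[b,u](S)))) → 3
  ρ[d/g](ρ[h/b](π[b,u,g,f,w]((ρ[w/u](π[g,f,u]((S ⋈[g=f] R))) ⋈[f=b] π[b,u](S))))) → 3

E1 and E2 produce the same multiset:
h | u | d | f | w
5 | q | 5 | 5 | s
5 | s | 5 | 5 | s
5 | t | 5 | 5 | s

yes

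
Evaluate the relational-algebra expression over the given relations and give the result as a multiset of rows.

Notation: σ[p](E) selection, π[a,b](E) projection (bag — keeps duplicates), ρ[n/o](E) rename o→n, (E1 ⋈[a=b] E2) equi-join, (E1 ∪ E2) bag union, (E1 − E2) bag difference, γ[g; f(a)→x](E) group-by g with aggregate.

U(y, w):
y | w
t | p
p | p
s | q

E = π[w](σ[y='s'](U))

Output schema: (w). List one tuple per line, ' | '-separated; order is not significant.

Per-node cardinality:
  U → 3
  σ[y='s'](U) → 1
  π[w](σ[y='s'](U)) → 1

== RESULT ==
w
q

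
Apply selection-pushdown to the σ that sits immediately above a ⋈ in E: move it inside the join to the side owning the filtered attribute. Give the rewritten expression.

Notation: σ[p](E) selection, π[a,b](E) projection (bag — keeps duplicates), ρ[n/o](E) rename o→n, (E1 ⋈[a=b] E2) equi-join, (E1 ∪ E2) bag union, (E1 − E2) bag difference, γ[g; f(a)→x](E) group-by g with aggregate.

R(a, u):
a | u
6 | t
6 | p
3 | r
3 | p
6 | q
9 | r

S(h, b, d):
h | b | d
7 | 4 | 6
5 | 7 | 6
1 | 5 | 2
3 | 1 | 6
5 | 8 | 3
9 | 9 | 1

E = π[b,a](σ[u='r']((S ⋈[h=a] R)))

σ filters on u, owned by the right side.
E' = π[b,a]((S ⋈[h=a] σ[u='r'](R)))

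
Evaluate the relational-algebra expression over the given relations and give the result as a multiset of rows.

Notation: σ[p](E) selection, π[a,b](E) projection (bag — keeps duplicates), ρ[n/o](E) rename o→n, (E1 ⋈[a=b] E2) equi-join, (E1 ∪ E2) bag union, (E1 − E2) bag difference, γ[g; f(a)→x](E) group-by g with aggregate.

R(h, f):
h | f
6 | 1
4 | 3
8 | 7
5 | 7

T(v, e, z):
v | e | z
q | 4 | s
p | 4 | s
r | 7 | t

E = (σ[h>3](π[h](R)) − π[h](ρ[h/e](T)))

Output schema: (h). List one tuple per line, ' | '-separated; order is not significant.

Subexpression sizes:
  R → 4
  π[h](R) → 4
  σ[h>3](π[h](R)) → 4
  T → 3
  ρ[h/e](T) → 3
  π[h](ρ[h/e](T)) → 3
  (σ[h>3](π[h](R)) − π[h](ρ[h/e](T))) → 3

== RESULT ==
h
5
6
8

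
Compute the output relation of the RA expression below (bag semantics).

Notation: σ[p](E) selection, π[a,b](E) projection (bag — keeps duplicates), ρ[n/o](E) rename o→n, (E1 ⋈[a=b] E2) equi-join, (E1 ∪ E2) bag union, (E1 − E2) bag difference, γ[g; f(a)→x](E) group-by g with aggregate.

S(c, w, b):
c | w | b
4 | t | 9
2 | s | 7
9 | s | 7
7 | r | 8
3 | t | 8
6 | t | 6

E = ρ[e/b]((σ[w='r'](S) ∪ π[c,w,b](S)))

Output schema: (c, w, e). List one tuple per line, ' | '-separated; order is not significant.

Per-node cardinality:
  S → 6
  σ[w='r'](S) → 1
  S → 6
  π[c,w,b](S) → 6
  (σ[w='r'](S) ∪ π[c,w,b](S)) → 7
  ρ[e/b]((σ[w='r'](S) ∪ π[c,w,b](S))) → 7

== RESULT ==
c | w | e
2 | s | 7
3 | t | 8
4 | t | 9
6 | t | 6
7 | r | 8
7 | r | 8
9 | s | 7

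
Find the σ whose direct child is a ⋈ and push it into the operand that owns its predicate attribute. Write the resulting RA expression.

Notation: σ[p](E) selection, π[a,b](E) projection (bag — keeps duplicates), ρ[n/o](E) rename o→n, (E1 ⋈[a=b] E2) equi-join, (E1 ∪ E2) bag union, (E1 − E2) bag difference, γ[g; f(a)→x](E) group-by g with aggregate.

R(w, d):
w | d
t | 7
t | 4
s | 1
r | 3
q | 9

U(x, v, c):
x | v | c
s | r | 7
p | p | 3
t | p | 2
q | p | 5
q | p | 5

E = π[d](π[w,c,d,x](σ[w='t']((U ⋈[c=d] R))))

σ filters on w, owned by the right side.
E' = π[d](π[w,c,d,x]((U ⋈[c=d] σ[w='t'](R))))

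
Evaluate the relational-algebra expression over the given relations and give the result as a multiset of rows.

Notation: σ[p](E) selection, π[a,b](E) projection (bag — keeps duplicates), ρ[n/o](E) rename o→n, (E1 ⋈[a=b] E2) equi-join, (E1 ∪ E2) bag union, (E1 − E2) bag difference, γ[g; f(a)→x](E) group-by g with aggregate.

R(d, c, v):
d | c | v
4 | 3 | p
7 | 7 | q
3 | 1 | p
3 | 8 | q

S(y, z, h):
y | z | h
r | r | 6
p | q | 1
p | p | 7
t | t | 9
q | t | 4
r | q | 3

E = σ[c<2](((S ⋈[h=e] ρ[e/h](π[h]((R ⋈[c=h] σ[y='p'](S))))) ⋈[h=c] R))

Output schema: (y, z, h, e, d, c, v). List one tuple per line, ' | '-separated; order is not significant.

Subexpression sizes:
  S → 6
  R → 4
  S → 6
  σ[y='p'](S) → 2
  (R ⋈[c=h] σ[y='p'](S)) → 2
  π[h]((R ⋈[c=h] σ[y='p'](S))) → 2
  ρ[e/h](π[h]((R ⋈[c=h] σ[y='p'](S)))) → 2
  (S ⋈[h=e] ρ[e/h](π[h]((R ⋈[c=h] σ[y='p'](S))))) → 2
  R → 4
  ((S ⋈[h=e] ρ[e/h](π[h]((R ⋈[c=h] σ[y='p'](S))))) ⋈[h=c] R) → 2
  σ[c<2](((S ⋈[h=e] ρ[e/h](π[h]((R ⋈[c=h] σ[y='p'](S))))) ⋈[h=c] R)) → 1

== RESULT ==
y | z | h | e | d | c | v
p | q | 1 | 1 | 3 | 1 | p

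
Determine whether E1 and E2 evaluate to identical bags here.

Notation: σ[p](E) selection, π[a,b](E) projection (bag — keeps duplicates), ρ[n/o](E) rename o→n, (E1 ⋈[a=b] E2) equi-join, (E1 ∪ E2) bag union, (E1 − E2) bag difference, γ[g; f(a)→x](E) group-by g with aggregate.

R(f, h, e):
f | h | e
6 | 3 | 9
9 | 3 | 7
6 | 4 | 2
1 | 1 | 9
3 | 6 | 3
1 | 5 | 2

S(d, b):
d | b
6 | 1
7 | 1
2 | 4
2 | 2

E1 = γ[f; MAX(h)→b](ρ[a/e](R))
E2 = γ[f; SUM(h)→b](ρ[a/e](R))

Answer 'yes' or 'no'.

E1 subexpression sizes:
  R → 6
  ρ[a/e](R) → 6
  γ[f; MAX(h)→b](ρ[a/e](R)) → 4
E2 subexpression sizes:
  R → 6
  ρ[a/e](R) → 6
  γ[f; SUM(h)→b](ρ[a/e](R)) → 4

E1 result:
f | b
1 | 5
3 | 6
6 | 4
9 | 3
E2 result:
f | b
1 | 6
3 | 6
6 | 7
9 | 3
Witness: (1, 5) appears 1× in E1 but 0× in E2.

no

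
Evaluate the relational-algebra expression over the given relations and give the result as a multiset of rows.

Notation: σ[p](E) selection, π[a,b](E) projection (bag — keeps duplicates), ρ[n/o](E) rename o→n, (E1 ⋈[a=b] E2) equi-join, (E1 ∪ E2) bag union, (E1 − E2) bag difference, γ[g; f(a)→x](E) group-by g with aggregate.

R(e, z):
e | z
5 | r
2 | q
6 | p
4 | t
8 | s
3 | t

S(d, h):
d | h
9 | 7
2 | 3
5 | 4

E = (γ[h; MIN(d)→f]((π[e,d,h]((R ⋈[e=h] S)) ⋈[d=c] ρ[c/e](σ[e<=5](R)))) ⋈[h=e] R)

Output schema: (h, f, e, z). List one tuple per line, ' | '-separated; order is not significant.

Stepwise |·|:
  R → 6
  S → 3
  (R ⋈[e=h] S) → 2
  π[e,d,h]((R ⋈[e=h] S)) → 2
  R → 6
  σ[e<=5](R) → 4
  ρ[c/e](σ[e<=5](R)) → 4
  (π[e,d,h]((R ⋈[e=h] S)) ⋈[d=c] ρ[c/e](σ[e<=5](R))) → 2
  γ[h; MIN(d)→f]((π[e,d,h]((R ⋈[e=h] S)) ⋈[d=c] ρ[c/e](σ[e<=5](R)))) → 2
  R → 6
  (γ[h; MIN(d)→f]((π[e,d,h]((R ⋈[e=h] S)) ⋈[d=c] ρ[c/e](σ[e<=5](R)))) ⋈[h=e] R) → 2

== RESULT ==
h | f | e | z
3 | 2 | 3 | t
4 | 5 | 4 | t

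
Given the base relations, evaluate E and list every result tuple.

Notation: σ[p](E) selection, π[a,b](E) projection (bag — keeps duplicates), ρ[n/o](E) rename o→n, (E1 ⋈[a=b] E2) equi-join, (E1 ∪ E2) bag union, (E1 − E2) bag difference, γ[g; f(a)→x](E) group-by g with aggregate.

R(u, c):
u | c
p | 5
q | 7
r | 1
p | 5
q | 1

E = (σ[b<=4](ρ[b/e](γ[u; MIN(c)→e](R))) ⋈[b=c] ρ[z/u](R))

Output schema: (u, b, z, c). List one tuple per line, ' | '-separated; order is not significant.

Row counts bottom-up:
  R → 5
  γ[u; MIN(c)→e](R) → 3
  ρ[b/e](γ[u; MIN(c)→e](R)) → 3
  σ[b<=4](ρ[b/e](γ[u; MIN(c)→e](R))) → 2
  R → 5
  ρ[z/u](R) → 5
  (σ[b<=4](ρ[b/e](γ[u; MIN(c)→e](R))) ⋈[b=c] ρ[z/u](R)) → 4

== RESULT ==
u | b | z | c
q | 1 | q | 1
q | 1 | r | 1
r | 1 | q | 1
r | 1 | r | 1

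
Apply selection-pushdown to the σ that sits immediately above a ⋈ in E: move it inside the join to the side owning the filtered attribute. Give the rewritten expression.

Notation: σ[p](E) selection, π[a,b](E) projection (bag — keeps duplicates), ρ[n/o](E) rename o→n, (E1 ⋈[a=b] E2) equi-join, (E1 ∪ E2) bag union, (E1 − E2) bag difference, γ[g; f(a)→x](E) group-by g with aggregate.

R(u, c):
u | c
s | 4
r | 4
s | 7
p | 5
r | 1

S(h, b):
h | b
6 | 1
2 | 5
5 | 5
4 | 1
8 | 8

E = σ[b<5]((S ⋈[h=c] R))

σ filters on b, owned by the left side.
E' = (σ[b<5](S) ⋈[h=c] R)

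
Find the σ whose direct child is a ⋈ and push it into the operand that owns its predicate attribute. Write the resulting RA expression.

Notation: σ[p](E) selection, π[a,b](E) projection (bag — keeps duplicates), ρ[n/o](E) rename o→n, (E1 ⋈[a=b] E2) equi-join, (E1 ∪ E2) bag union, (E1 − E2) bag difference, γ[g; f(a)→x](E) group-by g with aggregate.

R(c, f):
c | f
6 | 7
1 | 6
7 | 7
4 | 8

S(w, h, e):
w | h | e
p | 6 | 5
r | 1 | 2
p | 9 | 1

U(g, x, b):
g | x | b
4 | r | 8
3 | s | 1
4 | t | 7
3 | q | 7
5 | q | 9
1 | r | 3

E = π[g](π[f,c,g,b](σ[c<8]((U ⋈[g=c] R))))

σ filters on c, owned by the right side.
E' = π[g](π[f,c,g,b]((U ⋈[g=c] σ[c<8](R))))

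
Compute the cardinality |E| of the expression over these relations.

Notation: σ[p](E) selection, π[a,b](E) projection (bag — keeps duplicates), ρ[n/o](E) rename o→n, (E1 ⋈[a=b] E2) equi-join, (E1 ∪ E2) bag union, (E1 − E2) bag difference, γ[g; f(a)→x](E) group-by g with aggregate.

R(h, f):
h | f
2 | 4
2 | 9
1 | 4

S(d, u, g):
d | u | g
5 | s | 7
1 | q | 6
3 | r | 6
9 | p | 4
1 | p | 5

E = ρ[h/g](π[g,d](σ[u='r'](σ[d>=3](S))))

Row counts bottom-up:
  S → 5
  σ[d>=3](S) → 3
  σ[u='r'](σ[d>=3](S)) → 1
  π[g,d](σ[u='r'](σ[d>=3](S))) → 1
  ρ[h/g](π[g,d](σ[u='r'](σ[d>=3](S)))) → 1

|E| = 1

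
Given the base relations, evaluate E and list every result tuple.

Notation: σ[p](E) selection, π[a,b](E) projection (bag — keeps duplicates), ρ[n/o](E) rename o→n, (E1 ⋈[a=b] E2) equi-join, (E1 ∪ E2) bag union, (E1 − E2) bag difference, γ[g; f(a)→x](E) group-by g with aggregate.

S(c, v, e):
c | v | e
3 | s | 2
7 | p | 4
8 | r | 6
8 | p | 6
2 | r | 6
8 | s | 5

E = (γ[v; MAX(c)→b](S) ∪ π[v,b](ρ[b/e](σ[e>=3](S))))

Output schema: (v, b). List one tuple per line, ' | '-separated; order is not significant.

Subexpression sizes:
  S → 6
  γ[v; MAX(c)→b](S) → 3
  S → 6
  σ[e>=3](S) → 5
  ρ[b/e](σ[e>=3](S)) → 5
  π[v,b](ρ[b/e](σ[e>=3](S))) → 5
  (γ[v; MAX(c)→b](S) ∪ π[v,b](ρ[b/e](σ[e>=3](S)))) → 8

== RESULT ==
v | b
p | 4
p | 6
p | 8
r | 6
r | 6
r | 8
s | 5
s | 8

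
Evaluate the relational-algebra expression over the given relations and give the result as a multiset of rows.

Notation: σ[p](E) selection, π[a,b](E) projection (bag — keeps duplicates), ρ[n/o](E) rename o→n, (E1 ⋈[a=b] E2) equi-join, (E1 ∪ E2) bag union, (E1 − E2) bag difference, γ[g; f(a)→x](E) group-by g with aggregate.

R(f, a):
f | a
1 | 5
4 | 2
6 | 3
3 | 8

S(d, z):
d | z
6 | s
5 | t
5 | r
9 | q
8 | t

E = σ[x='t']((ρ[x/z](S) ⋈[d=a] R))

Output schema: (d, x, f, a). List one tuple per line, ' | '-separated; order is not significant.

Stepwise |·|:
  S → 5
  ρ[x/z](S) → 5
  R → 4
  (ρ[x/z](S) ⋈[d=a] R) → 3
  σ[x='t']((ρ[x/z](S) ⋈[d=a] R)) → 2

== RESULT ==
d | x | f | a
5 | t | 1 | 5
8 | t | 3 | 8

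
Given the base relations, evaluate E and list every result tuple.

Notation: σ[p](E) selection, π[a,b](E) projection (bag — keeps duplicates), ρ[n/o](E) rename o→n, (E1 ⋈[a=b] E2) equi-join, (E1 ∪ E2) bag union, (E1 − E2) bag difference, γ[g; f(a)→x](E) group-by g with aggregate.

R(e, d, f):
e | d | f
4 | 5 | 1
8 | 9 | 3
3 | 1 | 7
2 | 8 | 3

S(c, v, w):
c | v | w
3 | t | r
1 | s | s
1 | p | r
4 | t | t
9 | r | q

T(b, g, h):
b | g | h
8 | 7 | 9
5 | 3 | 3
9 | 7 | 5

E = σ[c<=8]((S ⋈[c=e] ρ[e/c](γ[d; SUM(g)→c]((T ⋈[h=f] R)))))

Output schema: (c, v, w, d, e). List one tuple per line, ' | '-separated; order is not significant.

Row counts bottom-up:
  S → 5
  T → 3
  R → 4
  (T ⋈[h=f] R) → 2
  γ[d; SUM(g)→c]((T ⋈[h=f] R)) → 2
  ρ[e/c](γ[d; SUM(g)→c]((T ⋈[h=f] R))) → 2
  (S ⋈[c=e] ρ[e/c](γ[d; SUM(g)→c]((T ⋈[h=f] R)))) → 2
  σ[c<=8]((S ⋈[c=e] ρ[e/c](γ[d; SUM(g)→c]((T ⋈[h=f] R))))) → 2

== RESULT ==
c | v | w | d | e
3 | t | r | 8 | 3
3 | t | r | 9 | 3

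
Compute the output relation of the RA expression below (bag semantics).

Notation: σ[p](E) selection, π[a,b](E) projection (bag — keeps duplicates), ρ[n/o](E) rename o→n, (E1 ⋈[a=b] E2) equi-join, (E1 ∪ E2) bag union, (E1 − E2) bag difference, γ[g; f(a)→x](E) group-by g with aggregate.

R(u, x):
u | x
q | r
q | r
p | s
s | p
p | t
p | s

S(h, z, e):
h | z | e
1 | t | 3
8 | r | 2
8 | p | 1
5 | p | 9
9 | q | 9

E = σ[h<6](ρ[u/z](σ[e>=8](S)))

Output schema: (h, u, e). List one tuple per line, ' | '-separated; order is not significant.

Stepwise |·|:
  S → 5
  σ[e>=8](S) → 2
  ρ[u/z](σ[e>=8](S)) → 2
  σ[h<6](ρ[u/z](σ[e>=8](S))) → 1

== RESULT ==
h | u | e
5 | p | 9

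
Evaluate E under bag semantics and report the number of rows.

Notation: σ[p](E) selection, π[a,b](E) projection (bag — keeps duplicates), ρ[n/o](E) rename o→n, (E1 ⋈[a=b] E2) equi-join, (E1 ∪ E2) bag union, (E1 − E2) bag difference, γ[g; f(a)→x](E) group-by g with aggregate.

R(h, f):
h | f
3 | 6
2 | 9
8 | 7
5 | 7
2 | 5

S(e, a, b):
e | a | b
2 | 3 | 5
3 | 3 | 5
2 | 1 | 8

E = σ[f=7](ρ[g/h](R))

Stepwise |·|:
  R → 5
  ρ[g/h](R) → 5
  σ[f=7](ρ[g/h](R)) → 2

|E| = 2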